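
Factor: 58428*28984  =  2^5*3^3*541^1 * 3623^1 = 1693477152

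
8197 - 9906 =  - 1709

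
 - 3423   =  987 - 4410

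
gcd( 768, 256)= 256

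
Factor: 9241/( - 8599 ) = - 8599^(-1 )*9241^1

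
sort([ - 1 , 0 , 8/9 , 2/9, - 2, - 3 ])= [ -3,  -  2,  -  1, 0,2/9 , 8/9 ]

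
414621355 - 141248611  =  273372744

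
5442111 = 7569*719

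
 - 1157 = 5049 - 6206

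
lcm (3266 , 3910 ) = 277610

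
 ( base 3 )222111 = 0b1011001011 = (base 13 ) 430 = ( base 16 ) 2CB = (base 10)715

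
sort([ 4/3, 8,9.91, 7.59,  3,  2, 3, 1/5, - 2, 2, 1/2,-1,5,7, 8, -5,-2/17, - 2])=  [ - 5,-2, - 2, - 1, - 2/17,1/5,  1/2, 4/3, 2,2, 3, 3, 5, 7,7.59, 8,8,9.91 ]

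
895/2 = 447 + 1/2 = 447.50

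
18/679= 18/679 = 0.03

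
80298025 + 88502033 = 168800058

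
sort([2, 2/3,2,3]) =[ 2/3,2,2,3]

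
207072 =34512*6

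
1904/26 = 952/13 = 73.23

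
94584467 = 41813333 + 52771134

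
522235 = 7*74605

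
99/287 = 99/287=0.34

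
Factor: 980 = 2^2*5^1*7^2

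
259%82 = 13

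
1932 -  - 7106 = 9038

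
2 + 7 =9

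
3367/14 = 240 + 1/2  =  240.50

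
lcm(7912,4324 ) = 371864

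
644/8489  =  644/8489 = 0.08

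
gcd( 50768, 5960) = 8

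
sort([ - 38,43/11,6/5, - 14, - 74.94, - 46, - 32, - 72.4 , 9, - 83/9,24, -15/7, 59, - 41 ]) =[ - 74.94,-72.4, - 46 ,-41, - 38, - 32, - 14, - 83/9, - 15/7, 6/5,  43/11, 9, 24, 59 ] 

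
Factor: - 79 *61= - 4819 =- 61^1* 79^1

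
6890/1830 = 689/183 =3.77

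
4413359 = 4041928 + 371431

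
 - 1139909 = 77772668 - 78912577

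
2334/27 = 778/9  =  86.44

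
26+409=435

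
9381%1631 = 1226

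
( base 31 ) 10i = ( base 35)RY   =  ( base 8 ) 1723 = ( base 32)UJ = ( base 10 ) 979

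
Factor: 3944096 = 2^5*13^1*19^1*  499^1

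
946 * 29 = 27434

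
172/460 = 43/115 = 0.37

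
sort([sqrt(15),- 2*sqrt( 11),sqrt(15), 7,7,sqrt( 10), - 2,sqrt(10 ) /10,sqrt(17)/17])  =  [ - 2*sqrt(11 ), - 2,  sqrt(17)/17,sqrt( 10 )/10 , sqrt( 10 ), sqrt ( 15 ),sqrt(15) , 7 , 7] 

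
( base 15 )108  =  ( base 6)1025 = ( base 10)233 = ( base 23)A3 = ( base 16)e9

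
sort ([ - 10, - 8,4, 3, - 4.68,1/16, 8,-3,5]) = [ - 10, - 8, - 4.68, - 3,1/16,3 , 4, 5,8 ]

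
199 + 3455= 3654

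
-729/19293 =  -  243/6431= - 0.04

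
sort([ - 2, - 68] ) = [ - 68, - 2]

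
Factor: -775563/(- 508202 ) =2^(-1)*3^1*103^ (- 1 )*2467^( - 1)*258521^1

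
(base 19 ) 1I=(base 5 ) 122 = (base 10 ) 37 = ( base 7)52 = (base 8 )45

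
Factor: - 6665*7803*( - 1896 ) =2^3*3^4*5^1*17^2*31^1*43^1*79^1  =  98605262520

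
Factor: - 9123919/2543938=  - 2^( - 1 )*7^1*23^( - 1 )*29^( - 1 ) * 1907^( -1)*1303417^1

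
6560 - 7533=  - 973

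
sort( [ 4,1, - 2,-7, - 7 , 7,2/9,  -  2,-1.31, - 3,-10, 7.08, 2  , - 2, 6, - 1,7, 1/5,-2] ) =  [-10, - 7 , - 7,-3, - 2, - 2 , - 2,  -  2,-1.31, - 1,1/5,2/9 , 1,2, 4,6, 7,7,7.08]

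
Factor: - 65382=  - 2^1 * 3^1*17^1*641^1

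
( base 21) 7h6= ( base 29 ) 42s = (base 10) 3450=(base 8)6572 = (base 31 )3I9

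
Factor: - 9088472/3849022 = - 4544236/1924511 =-2^2*17^2*31^( - 1)*3931^1*62081^( - 1 ) 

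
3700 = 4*925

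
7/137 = 7/137 = 0.05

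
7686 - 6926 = 760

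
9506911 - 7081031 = 2425880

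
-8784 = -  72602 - -63818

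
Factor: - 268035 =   -  3^1*5^1*107^1*167^1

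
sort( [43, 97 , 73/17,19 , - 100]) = [ - 100,73/17,  19,43, 97]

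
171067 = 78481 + 92586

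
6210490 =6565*946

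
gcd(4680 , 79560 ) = 4680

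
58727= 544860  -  486133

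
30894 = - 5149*( - 6)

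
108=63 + 45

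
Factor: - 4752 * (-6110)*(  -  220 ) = -6387638400 = - 2^7*3^3*5^2*11^2* 13^1 * 47^1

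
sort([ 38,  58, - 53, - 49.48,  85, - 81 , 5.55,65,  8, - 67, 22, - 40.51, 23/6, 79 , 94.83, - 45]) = [ - 81,-67, - 53, - 49.48, - 45, - 40.51, 23/6, 5.55, 8, 22,38,58, 65, 79, 85, 94.83]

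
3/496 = 3/496 = 0.01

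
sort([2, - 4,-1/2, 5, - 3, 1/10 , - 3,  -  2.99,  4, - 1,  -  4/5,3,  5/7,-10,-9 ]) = [-10, - 9,-4, -3, - 3 , - 2.99 , - 1, - 4/5 , - 1/2 , 1/10,5/7, 2, 3 , 4,5]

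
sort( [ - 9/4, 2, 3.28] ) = [ - 9/4,2,3.28 ] 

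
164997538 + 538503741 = 703501279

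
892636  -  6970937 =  - 6078301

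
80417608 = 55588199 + 24829409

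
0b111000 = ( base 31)1p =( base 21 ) 2E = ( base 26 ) 24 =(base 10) 56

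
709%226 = 31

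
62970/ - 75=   -  840 + 2/5= - 839.60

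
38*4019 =152722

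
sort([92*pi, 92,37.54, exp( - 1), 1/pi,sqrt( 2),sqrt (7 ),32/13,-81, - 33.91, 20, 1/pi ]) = [ - 81, - 33.91, 1/pi,1/pi,exp ( - 1), sqrt(2 ), 32/13, sqrt( 7),20, 37.54, 92, 92 * pi] 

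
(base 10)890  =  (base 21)208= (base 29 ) 11K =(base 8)1572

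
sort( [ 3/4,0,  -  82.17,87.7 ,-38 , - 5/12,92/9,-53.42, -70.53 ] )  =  [ - 82.17, - 70.53, - 53.42,-38, - 5/12,0, 3/4, 92/9, 87.7]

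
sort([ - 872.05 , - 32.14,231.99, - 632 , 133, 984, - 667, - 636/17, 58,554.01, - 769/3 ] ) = [-872.05,-667,-632,-769/3,-636/17, - 32.14,58, 133, 231.99, 554.01,984 ]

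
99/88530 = 33/29510 = 0.00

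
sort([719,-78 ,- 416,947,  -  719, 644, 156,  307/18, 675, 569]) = [ - 719,- 416, - 78,  307/18, 156, 569, 644, 675, 719,947]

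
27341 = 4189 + 23152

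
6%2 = 0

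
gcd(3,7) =1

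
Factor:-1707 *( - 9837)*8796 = 2^2*3^4*569^1*733^1*1093^1 = 147700312164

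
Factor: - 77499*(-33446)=2592031554 = 2^1*3^2*7^1*79^1*109^1*2389^1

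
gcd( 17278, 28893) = 1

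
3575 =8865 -5290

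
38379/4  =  38379/4 = 9594.75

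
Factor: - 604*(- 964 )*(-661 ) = - 384871216= - 2^4*151^1*241^1*661^1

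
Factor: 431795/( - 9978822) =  - 61685/1425546 = - 2^ ( - 1)*3^( - 3 ) * 5^1*13^2 * 73^1 * 26399^( - 1 ) 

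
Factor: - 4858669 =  - 53^1 * 91673^1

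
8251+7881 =16132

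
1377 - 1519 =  - 142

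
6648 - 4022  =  2626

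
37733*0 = 0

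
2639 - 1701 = 938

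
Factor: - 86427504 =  - 2^4*3^2*19^1*31^1*1019^1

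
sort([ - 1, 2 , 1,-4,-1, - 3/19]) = [-4, - 1, - 1,-3/19 , 1, 2] 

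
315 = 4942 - 4627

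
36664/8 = 4583 = 4583.00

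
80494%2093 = 960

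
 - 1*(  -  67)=67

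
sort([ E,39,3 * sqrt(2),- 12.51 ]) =[ - 12.51,E,3*sqrt( 2),39 ] 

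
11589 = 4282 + 7307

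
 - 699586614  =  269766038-969352652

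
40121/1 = 40121 = 40121.00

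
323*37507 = 12114761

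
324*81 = 26244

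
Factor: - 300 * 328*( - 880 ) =86592000 = 2^9*3^1*5^3 * 11^1*41^1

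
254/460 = 127/230 = 0.55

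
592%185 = 37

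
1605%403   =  396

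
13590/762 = 17  +  106/127 = 17.83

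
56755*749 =42509495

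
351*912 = 320112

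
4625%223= 165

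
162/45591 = 54/15197 =0.00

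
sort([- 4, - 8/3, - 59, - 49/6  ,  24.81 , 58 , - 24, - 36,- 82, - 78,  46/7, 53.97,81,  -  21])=[ - 82,- 78,-59 ,-36, - 24,-21, -49/6, - 4,-8/3, 46/7,24.81 , 53.97, 58 , 81 ]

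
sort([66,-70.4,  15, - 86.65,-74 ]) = [ - 86.65,- 74,-70.4,15,66 ]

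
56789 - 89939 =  - 33150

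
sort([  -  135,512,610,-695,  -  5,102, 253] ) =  [-695, - 135, -5 , 102,253,512,610] 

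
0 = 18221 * 0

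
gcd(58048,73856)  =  64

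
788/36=197/9 = 21.89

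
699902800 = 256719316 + 443183484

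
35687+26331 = 62018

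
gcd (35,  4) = 1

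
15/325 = 3/65 = 0.05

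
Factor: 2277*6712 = 15283224 = 2^3*3^2*11^1*23^1 * 839^1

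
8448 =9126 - 678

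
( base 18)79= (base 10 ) 135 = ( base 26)55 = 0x87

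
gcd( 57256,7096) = 8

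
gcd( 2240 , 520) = 40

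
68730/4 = 34365/2 = 17182.50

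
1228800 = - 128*( - 9600)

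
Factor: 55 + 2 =57=3^1*19^1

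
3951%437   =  18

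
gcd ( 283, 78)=1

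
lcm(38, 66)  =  1254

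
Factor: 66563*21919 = 1458994397 =7^1*23^1*37^1* 257^1* 953^1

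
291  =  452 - 161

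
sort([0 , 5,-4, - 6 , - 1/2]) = [ -6,-4, - 1/2,0, 5 ]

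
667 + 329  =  996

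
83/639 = 83/639 = 0.13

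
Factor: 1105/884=2^ ( - 2 )*5^1=5/4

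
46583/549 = 46583/549 = 84.85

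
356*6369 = 2267364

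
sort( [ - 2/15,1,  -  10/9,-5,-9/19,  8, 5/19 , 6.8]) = [-5, - 10/9 ,-9/19, - 2/15, 5/19, 1 , 6.8, 8] 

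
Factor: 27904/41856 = 2/3 = 2^1*3^( - 1)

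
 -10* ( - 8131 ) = 81310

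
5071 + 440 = 5511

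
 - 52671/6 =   -  8779 + 1/2=-8778.50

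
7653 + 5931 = 13584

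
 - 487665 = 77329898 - 77817563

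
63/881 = 63/881=0.07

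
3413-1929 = 1484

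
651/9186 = 217/3062 = 0.07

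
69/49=1 + 20/49  =  1.41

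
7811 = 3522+4289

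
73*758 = 55334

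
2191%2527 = 2191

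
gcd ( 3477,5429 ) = 61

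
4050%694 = 580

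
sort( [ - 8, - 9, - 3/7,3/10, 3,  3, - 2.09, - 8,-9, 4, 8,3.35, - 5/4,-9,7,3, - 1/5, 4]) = [ - 9, - 9, - 9, - 8, - 8,- 2.09,  -  5/4, - 3/7, - 1/5,3/10 , 3,3,3,3.35, 4,4, 7, 8] 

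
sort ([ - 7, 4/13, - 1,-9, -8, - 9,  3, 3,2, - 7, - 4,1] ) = [ - 9,-9, -8, - 7, - 7, -4, - 1, 4/13,1,2, 3,  3]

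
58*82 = 4756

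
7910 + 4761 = 12671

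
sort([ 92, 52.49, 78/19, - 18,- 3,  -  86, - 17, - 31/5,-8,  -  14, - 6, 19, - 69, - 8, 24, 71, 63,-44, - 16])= [ - 86,  -  69, - 44, - 18, - 17, - 16, - 14,-8, - 8, - 31/5, - 6, -3, 78/19, 19, 24, 52.49, 63 , 71, 92 ]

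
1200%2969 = 1200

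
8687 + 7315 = 16002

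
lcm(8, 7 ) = 56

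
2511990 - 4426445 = -1914455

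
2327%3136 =2327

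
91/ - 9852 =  - 91/9852 = - 0.01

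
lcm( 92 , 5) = 460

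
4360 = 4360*1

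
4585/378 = 12 + 7/54 = 12.13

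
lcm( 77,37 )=2849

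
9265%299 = 295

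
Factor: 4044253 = 29^1*139457^1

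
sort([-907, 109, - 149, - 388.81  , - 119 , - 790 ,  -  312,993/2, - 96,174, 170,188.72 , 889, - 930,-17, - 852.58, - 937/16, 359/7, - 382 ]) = [ - 930,  -  907, - 852.58, - 790, - 388.81, - 382, - 312, -149, - 119, - 96,-937/16, - 17, 359/7, 109,170,  174, 188.72,993/2, 889 ]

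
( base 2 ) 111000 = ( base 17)35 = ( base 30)1Q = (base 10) 56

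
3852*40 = 154080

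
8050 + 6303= 14353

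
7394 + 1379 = 8773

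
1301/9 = 144 + 5/9 = 144.56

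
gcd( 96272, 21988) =4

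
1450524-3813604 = -2363080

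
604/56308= 151/14077 = 0.01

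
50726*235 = 11920610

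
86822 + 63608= 150430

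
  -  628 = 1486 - 2114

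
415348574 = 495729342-80380768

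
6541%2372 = 1797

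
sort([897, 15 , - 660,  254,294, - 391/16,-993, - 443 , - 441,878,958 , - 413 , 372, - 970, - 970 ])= [ - 993, - 970,-970, - 660,  -  443, - 441, -413,-391/16 , 15, 254,294, 372, 878,897, 958 ]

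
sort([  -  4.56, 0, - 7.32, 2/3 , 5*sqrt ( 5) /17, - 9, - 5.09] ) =[ - 9, - 7.32, - 5.09, - 4.56, 0,5*sqrt( 5)/17, 2/3]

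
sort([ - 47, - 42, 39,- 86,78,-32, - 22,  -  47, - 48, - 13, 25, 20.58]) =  [ - 86, - 48,-47, - 47,-42,- 32, - 22, - 13 , 20.58, 25,  39, 78]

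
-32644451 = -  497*65683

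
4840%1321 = 877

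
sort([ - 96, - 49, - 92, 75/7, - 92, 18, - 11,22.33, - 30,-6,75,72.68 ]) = [ - 96, - 92, - 92, - 49, - 30, - 11, - 6, 75/7,18,  22.33, 72.68, 75 ] 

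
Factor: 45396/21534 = 78/37 = 2^1*3^1*13^1 * 37^( - 1 ) 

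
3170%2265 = 905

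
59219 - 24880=34339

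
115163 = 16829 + 98334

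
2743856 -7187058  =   - 4443202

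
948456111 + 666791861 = 1615247972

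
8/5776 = 1/722 = 0.00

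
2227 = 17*131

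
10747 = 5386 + 5361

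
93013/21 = 4429 + 4/21 = 4429.19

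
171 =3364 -3193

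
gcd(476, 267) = 1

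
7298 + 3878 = 11176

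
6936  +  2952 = 9888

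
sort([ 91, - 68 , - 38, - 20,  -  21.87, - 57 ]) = [ - 68, -57, - 38, - 21.87, - 20,91 ] 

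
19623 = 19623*1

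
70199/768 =70199/768 = 91.40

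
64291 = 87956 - 23665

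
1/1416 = 1/1416  =  0.00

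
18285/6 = 6095/2 = 3047.50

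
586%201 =184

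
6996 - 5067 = 1929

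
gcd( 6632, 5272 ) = 8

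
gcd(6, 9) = 3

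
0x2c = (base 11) 40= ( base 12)38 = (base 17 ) 2A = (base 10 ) 44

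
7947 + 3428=11375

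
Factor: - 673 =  - 673^1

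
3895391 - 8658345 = - 4762954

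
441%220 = 1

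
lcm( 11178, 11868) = 961308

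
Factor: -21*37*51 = - 3^2*7^1 * 17^1 * 37^1=- 39627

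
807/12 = 67 + 1/4  =  67.25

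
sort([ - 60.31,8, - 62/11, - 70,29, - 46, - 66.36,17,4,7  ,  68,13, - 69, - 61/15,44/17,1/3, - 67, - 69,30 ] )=[ - 70, - 69,-69, - 67, - 66.36, - 60.31, - 46,  -  62/11,-61/15,  1/3,  44/17,4,7, 8,13, 17,  29, 30, 68 ]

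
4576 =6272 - 1696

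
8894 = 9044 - 150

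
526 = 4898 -4372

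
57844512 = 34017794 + 23826718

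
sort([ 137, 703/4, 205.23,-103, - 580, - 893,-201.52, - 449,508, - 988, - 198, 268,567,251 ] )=[ - 988,-893, - 580, - 449,  -  201.52, - 198,-103, 137, 703/4,205.23,251, 268,  508, 567] 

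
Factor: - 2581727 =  - 23^1*112249^1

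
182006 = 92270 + 89736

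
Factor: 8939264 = 2^8 * 34919^1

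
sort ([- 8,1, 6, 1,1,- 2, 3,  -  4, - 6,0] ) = [-8, - 6, - 4, - 2,0 , 1, 1, 1,3, 6] 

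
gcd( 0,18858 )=18858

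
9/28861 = 9/28861= 0.00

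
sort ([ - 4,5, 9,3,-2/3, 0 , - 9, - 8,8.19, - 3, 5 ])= [- 9,  -  8, - 4, - 3, - 2/3,0, 3, 5 , 5,8.19,9 ] 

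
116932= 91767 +25165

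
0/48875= 0=0.00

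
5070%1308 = 1146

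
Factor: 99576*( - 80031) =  - 7969166856 = -2^3*3^4* 7^1*37^1*103^1*461^1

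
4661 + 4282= 8943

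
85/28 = 85/28 = 3.04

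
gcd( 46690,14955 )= 5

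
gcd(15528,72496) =8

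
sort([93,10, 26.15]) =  [10,26.15, 93 ]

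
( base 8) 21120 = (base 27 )C19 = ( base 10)8784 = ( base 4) 2021100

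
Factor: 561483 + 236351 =797834 = 2^1 * 398917^1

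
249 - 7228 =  - 6979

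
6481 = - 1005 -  - 7486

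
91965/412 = 223 + 89/412 = 223.22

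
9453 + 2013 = 11466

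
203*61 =12383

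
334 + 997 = 1331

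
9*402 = 3618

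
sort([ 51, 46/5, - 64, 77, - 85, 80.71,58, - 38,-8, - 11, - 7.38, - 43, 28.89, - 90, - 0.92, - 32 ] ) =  [ - 90 , - 85, - 64, - 43, - 38, - 32, - 11, - 8,- 7.38, - 0.92, 46/5,28.89,51, 58, 77,80.71 ]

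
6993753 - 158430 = 6835323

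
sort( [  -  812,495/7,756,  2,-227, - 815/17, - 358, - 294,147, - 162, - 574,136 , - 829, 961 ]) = [ - 829, -812, - 574, - 358, - 294, - 227,-162,-815/17,2,495/7,136,147, 756,961 ] 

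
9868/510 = 19 + 89/255 =19.35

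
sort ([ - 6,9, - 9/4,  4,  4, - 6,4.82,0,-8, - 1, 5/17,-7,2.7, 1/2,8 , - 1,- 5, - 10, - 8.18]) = [-10, - 8.18, - 8,  -  7, - 6, - 6, - 5, - 9/4, - 1, - 1,0,  5/17, 1/2,2.7,  4,  4, 4.82, 8, 9 ]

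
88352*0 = 0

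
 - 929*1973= - 1832917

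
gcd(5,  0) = 5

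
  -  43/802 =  -43/802 = - 0.05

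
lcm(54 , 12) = 108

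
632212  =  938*674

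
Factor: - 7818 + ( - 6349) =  - 31^1*457^1 =- 14167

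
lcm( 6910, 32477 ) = 324770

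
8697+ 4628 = 13325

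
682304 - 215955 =466349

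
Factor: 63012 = 2^2*3^1*59^1*89^1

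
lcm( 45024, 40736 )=855456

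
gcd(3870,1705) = 5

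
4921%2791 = 2130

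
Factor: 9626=2^1*4813^1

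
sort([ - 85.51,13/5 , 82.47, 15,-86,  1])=[ - 86,  -  85.51,1,13/5,15,82.47 ] 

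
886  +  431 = 1317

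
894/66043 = 894/66043 =0.01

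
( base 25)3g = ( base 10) 91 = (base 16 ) 5B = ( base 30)31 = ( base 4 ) 1123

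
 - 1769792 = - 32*55306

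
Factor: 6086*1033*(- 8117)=-2^1*17^1*179^1*1033^1* 8117^1 = - 51030264046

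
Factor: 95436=2^2*  3^2*11^1*241^1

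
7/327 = 7/327  =  0.02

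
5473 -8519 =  - 3046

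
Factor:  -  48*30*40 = -57600 = -2^8* 3^2*5^2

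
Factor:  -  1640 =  - 2^3  *  5^1*41^1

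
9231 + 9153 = 18384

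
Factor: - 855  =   - 3^2*5^1 *19^1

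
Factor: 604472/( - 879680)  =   - 75559/109960 = - 2^(-3 )*5^(-1 )*11^1* 2749^( - 1)*6869^1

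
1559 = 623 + 936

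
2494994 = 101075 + 2393919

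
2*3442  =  6884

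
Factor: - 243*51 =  -12393 =- 3^6 * 17^1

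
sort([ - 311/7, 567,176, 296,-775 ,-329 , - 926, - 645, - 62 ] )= [ - 926, - 775,-645, -329, - 62, - 311/7, 176,296, 567 ]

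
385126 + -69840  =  315286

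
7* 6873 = 48111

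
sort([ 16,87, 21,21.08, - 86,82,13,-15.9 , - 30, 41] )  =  [-86, - 30, - 15.9,13,16, 21, 21.08, 41,82,87 ] 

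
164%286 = 164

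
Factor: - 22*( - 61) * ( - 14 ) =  - 18788 = -  2^2*7^1 * 11^1*61^1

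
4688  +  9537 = 14225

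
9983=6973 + 3010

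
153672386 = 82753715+70918671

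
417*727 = 303159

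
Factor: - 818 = -2^1*409^1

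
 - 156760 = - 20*7838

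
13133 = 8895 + 4238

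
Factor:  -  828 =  -2^2* 3^2 *23^1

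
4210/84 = 50+5/42 = 50.12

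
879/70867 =879/70867   =  0.01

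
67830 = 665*102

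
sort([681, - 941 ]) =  [ - 941, 681] 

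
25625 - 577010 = -551385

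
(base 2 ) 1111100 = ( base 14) 8C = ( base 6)324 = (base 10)124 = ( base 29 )48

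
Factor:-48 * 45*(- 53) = 114480 = 2^4*  3^3*5^1*53^1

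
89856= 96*936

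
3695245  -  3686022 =9223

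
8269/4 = 2067+1/4 = 2067.25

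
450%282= 168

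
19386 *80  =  1550880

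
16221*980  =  15896580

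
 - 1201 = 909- 2110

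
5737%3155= 2582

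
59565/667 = 59565/667 =89.30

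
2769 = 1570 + 1199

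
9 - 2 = 7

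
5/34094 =5/34094=0.00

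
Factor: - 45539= - 13^1*31^1 *113^1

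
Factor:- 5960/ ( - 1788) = 10/3=2^1*3^( -1)*5^1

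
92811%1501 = 1250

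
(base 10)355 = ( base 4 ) 11203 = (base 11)2A3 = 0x163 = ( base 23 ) fa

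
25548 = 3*8516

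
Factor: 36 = 2^2* 3^2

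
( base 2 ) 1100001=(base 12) 81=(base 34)2T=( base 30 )37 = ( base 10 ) 97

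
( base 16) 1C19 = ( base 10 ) 7193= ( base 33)6JW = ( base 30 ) 7TN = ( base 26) AGH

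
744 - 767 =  - 23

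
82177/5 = 16435 + 2/5 = 16435.40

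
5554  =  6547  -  993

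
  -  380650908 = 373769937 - 754420845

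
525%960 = 525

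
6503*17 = 110551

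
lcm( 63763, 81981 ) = 573867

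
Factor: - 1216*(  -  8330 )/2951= 2^7*5^1*7^2*13^( - 1 )* 17^1*19^1* 227^( - 1) = 10129280/2951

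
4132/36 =114 + 7/9 =114.78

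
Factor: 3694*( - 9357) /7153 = -34564758/7153 = - 2^1 * 3^1*23^ ( - 1)*311^(-1) * 1847^1 * 3119^1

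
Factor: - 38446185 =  -3^1*5^1*2563079^1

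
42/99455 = 42/99455= 0.00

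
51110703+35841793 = 86952496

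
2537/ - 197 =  - 13+24/197 = - 12.88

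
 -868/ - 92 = 9 + 10/23 = 9.43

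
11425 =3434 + 7991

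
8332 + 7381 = 15713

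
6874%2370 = 2134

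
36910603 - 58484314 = -21573711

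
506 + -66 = 440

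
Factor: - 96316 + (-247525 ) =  - 343841 = - 37^1*9293^1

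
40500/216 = 375/2 = 187.50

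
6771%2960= 851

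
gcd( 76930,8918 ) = 98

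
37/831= 37/831 = 0.04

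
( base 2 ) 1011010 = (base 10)90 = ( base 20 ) 4A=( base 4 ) 1122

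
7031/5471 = 7031/5471 = 1.29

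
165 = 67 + 98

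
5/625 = 1/125 = 0.01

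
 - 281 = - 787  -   -506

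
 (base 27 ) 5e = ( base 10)149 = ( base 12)105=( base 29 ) 54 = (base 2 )10010101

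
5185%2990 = 2195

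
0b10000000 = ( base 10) 128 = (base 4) 2000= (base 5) 1003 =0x80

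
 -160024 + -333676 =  - 493700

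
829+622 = 1451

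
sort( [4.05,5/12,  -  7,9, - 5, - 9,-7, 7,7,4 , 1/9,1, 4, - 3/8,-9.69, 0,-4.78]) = [ - 9.69, - 9,-7, - 7, - 5, - 4.78, - 3/8, 0,1/9,5/12, 1,4,4,  4.05,7,7, 9 ]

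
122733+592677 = 715410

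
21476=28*767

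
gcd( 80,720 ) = 80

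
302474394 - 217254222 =85220172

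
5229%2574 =81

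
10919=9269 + 1650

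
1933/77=1933/77 = 25.10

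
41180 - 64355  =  -23175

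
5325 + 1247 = 6572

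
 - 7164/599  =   - 7164/599=- 11.96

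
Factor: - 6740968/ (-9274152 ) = 842621/1159269 = 3^(-1) *13^1 * 23^( - 1) * 53^( - 1)*317^ (-1) * 64817^1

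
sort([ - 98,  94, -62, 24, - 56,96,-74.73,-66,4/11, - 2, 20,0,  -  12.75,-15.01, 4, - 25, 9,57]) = [ - 98, - 74.73, - 66, - 62, - 56,- 25, -15.01, -12.75,-2 , 0,  4/11, 4,9,  20, 24,  57, 94, 96 ]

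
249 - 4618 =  - 4369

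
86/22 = 3 + 10/11 = 3.91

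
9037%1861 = 1593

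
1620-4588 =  - 2968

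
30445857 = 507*60051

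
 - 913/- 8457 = 913/8457 =0.11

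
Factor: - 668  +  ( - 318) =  - 2^1*17^1*29^1 = - 986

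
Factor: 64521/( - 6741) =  -67/7 = - 7^( - 1 )*67^1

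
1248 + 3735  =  4983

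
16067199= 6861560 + 9205639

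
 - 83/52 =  - 2 + 21/52 = -1.60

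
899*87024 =78234576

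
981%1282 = 981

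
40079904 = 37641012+2438892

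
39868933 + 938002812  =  977871745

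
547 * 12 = 6564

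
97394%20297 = 16206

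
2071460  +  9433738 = 11505198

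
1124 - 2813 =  - 1689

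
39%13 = 0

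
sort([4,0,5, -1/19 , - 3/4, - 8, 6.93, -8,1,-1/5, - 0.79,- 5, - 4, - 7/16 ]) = [ - 8,  -  8, - 5, - 4, - 0.79, - 3/4, - 7/16, - 1/5,  -  1/19, 0, 1,4,5,6.93]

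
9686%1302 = 572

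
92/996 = 23/249 = 0.09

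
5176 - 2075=3101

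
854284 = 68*12563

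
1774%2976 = 1774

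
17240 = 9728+7512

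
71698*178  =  12762244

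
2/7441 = 2/7441 = 0.00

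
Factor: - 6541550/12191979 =  -  2^1 * 3^( - 1) * 5^2* 41^1*181^(-1 )*3191^1*22453^(-1)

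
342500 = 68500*5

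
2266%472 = 378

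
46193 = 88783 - 42590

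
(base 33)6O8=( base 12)42B2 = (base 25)BI9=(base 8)16246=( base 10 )7334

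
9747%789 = 279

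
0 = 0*82631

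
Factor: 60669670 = 2^1*5^1*6066967^1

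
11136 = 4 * 2784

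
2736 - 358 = 2378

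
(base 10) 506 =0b111111010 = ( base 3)200202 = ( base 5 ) 4011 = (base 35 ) EG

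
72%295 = 72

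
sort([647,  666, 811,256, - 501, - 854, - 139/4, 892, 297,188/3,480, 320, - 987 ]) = [-987,-854, - 501, - 139/4, 188/3,256 , 297,  320, 480,647, 666, 811,892 ]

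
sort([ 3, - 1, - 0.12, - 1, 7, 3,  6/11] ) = [  -  1, - 1 , - 0.12,6/11, 3, 3,7 ] 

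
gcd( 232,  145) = 29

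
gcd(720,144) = 144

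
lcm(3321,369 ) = 3321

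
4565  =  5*913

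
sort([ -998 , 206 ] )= [ - 998, 206 ] 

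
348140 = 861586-513446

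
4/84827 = 4/84827 =0.00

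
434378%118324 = 79406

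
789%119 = 75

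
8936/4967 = 1+ 3969/4967 = 1.80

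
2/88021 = 2/88021 = 0.00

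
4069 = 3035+1034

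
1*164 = 164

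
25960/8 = 3245 = 3245.00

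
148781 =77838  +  70943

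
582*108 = 62856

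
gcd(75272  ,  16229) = 1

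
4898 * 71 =347758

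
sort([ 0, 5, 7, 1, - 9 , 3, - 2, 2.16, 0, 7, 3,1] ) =[  -  9,-2,0,0, 1,1, 2.16, 3, 3, 5, 7,7]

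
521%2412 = 521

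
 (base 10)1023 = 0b1111111111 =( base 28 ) 18f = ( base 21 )26F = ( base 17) 393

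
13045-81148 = -68103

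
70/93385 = 14/18677 = 0.00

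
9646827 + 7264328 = 16911155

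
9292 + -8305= 987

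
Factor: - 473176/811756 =-566/971 =-2^1*283^1*971^ ( - 1 )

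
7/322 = 1/46 = 0.02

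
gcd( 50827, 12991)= 1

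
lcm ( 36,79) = 2844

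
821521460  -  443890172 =377631288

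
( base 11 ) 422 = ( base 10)508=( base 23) M2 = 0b111111100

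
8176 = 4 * 2044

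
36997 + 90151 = 127148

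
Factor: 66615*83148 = 5538904020 =2^2*3^2*5^1*13^2*41^1 * 4441^1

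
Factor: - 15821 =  - 13^1* 1217^1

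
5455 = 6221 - 766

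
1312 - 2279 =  - 967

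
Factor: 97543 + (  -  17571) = 2^2 * 19993^1 =79972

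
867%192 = 99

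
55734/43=55734/43 = 1296.14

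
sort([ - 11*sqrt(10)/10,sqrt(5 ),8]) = [- 11*sqrt( 10)/10,sqrt (5) , 8]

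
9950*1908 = 18984600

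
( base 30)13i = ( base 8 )1760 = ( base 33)UI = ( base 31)11G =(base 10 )1008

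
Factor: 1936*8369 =2^4*11^2*8369^1  =  16202384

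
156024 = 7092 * 22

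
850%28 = 10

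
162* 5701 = 923562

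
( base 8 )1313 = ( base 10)715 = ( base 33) LM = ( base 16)2cb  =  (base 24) 15j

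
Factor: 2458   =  2^1 * 1229^1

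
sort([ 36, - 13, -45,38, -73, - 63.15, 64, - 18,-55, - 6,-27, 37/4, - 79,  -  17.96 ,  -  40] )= [ - 79 , - 73,-63.15 , - 55,-45, - 40, - 27 ,- 18,-17.96,  -  13, -6, 37/4, 36,38, 64]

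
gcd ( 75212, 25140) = 4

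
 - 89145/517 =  - 89145/517=- 172.43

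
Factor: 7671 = 3^1*2557^1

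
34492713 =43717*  789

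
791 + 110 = 901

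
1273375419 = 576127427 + 697247992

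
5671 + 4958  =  10629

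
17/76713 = 17/76713 = 0.00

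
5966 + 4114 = 10080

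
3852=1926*2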